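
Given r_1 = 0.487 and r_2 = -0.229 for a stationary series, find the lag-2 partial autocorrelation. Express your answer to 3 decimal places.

φ_{22} = (r_2 − r_1²) / (1 − r_1²)
r_1² = (0.487)² = 0.237169
Numerator = -0.229 − 0.2372 = -0.4662; denominator = 1 − 0.2372 = 0.7628
φ_{22} = -0.4662 / 0.7628 = -0.611

-0.611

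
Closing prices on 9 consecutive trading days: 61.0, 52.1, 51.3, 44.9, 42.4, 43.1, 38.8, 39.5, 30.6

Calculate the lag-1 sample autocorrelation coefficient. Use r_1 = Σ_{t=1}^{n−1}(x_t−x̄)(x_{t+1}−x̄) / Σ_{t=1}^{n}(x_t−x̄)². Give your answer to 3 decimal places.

0.455

Mean x̄ = (61.0 + 52.1 + 51.3 + 44.9 + 42.4 + 43.1 + 38.8 + 39.5 + 30.6)/9 = 44.8556
Numerator Σ_{t=1}^{8}(x_t−x̄)(x_{t+1}−x̄) = 287.5402
Denominator Σ(x_t−x̄)² = 632.3422
r_1 = 287.5402 / 632.3422 = 0.455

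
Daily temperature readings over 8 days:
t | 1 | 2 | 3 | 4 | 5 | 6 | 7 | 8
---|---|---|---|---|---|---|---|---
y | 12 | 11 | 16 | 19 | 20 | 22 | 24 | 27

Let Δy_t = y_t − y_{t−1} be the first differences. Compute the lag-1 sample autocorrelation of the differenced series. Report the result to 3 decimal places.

First differences Δy: -1, 5, 3, 1, 2, 2, 3
Mean of differences = 2.1429
Numerator Σ(Δy_t−Δȳ)(Δy_{t+1}−Δȳ) = -7.4490
Denominator Σ(Δy_t−Δȳ)² = 20.8571
r_1(Δy) = -7.4490 / 20.8571 = -0.357

-0.357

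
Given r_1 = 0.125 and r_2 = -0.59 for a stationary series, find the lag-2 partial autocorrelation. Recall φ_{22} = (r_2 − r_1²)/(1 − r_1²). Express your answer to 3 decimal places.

-0.615

φ_{22} = (r_2 − r_1²) / (1 − r_1²)
r_1² = (0.125)² = 0.015625
Numerator = -0.59 − 0.0156 = -0.6056; denominator = 1 − 0.0156 = 0.9844
φ_{22} = -0.6056 / 0.9844 = -0.615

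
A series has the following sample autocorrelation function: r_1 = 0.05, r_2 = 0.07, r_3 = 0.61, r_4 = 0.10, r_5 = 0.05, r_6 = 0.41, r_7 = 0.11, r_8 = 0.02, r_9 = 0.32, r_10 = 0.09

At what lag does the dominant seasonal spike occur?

The largest autocorrelation is r_3 = 0.61, with weaker echoes at lags 6 (0.41) and 9 (0.32); the remaining lags stay at or below 0.11.
The dominant spike at lag 3 indicates a seasonal period of 3.

3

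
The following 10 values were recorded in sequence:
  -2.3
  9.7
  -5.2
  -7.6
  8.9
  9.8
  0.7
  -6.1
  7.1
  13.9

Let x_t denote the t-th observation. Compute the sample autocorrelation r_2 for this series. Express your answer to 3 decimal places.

Mean x̄ = (-2.3 + 9.7 − 5.2 − 7.6 + 8.9 + 9.8 + 0.7 − 6.1 + 7.1 + 13.9)/10 = 2.8900
Numerator Σ_{t=1}^{8}(x_t−x̄)(x_{t+2}−x̄) = -334.0392
Denominator Σ(x_t−x̄)² = 557.2290
r_2 = -334.0392 / 557.2290 = -0.599

-0.599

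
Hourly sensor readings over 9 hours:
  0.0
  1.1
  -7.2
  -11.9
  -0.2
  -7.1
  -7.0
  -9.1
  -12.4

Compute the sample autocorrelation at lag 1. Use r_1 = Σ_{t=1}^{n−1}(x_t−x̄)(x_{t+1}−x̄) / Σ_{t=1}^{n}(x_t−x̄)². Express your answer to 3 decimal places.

0.118

Mean x̄ = (0.0 + 1.1 − 7.2 − 11.9 − 0.2 − 7.1 − 7.0 − 9.1 − 12.4)/9 = -5.9778
Numerator Σ_{t=1}^{8}(x_t−x̄)(x_{t+1}−x̄) = 24.5862
Denominator Σ(x_t−x̄)² = 209.0756
r_1 = 24.5862 / 209.0756 = 0.118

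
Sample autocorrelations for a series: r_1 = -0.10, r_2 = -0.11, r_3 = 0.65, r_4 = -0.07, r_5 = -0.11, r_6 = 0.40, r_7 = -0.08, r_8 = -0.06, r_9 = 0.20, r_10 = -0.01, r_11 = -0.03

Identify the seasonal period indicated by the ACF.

3

The largest autocorrelation is r_3 = 0.65, with weaker echoes at lags 6 (0.40) and 9 (0.20); the remaining lags stay at or below -0.01.
The dominant spike at lag 3 indicates a seasonal period of 3.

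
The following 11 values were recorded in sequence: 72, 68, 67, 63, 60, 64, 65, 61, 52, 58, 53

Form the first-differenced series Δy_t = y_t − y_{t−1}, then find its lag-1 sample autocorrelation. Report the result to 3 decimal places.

First differences Δy: -4, -1, -4, -3, 4, 1, -4, -9, 6, -5
Mean of differences = -1.9000
Numerator Σ(Δy_t−Δȳ)(Δy_{t+1}−Δȳ) = -62.6100
Denominator Σ(Δy_t−Δȳ)² = 180.9000
r_1(Δy) = -62.6100 / 180.9000 = -0.346

-0.346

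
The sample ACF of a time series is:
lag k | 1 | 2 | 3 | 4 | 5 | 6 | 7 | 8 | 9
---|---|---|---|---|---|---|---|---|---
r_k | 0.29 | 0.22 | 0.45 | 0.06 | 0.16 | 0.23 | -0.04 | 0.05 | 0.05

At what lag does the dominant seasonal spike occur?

The largest autocorrelation is r_3 = 0.45; the remaining lags stay at or below 0.29. The elevated value at lag 1 (0.29), dropping to 0.22 at lag 2, reflects decaying short-term dependence rather than seasonality.
The dominant spike at lag 3 indicates a seasonal period of 3.

3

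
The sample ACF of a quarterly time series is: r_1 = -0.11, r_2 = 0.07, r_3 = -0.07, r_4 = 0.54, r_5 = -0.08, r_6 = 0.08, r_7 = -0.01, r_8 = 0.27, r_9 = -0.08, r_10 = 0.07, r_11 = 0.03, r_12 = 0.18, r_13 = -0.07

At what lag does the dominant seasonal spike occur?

The largest autocorrelation is r_4 = 0.54, with weaker echoes at lags 8 (0.27) and 12 (0.18); the remaining lags stay at or below 0.08.
The dominant spike at lag 4 indicates a seasonal period of 4.

4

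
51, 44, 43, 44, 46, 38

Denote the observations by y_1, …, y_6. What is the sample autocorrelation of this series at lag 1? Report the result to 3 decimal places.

-0.139

Mean ȳ = (51 + 44 + 43 + 44 + 46 + 38)/6 = 44.3333
Deviations from mean: 6.6667, -0.3333, -1.3333, -0.3333, 1.6667, -6.3333
Numerator Σ_{t=1}^{5}(y_t−ȳ)(y_{t+1}−ȳ) = -12.4444
Denominator Σ(y_t−ȳ)² = 89.3333
r_1 = -12.4444 / 89.3333 = -0.139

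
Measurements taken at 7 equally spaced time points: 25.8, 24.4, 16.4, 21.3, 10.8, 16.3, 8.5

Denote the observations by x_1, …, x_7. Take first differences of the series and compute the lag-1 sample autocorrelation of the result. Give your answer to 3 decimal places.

First differences Δx: -1.4, -8.0, 4.9, -10.5, 5.5, -7.8
Mean of differences = -2.8833
Numerator Σ(Δx_t−Δx̄)(Δx_{t+1}−Δx̄) = -211.7686
Denominator Σ(Δx_t−Δx̄)² = 241.4283
r_1(Δx) = -211.7686 / 241.4283 = -0.877

-0.877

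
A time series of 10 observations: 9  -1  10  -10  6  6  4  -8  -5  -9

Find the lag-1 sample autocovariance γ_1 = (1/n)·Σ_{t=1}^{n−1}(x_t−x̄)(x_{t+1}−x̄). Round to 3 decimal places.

-6.644

Mean x̄ = (9 − 1 + 10 − 10 + 6 + 6 + 4 − 8 − 5 − 9)/10 = 0.2000
Σ_{t=1}^{9}(x_t−x̄)(x_{t+1}−x̄) = -66.4400
γ_1 = -66.4400 / 10 = -6.644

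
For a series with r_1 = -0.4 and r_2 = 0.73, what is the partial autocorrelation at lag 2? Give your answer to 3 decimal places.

0.679

φ_{22} = (r_2 − r_1²) / (1 − r_1²)
r_1² = (-0.4)² = 0.16
Numerator = 0.73 − 0.1600 = 0.5700; denominator = 1 − 0.1600 = 0.8400
φ_{22} = 0.5700 / 0.8400 = 0.679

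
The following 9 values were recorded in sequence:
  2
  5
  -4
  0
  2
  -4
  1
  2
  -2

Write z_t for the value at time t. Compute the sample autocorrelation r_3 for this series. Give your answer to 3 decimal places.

0.521

Mean z̄ = (2 + 5 − 4 + 0 + 2 − 4 + 1 + 2 − 2)/9 = 0.2222
Σ(z_t−z̄)(z_{t+3}−z̄) = (-0.3951) + (8.4938) + (17.8272) + (-0.1728) + (3.1605) + (9.3827) = 38.2963
Denominator Σ(z_t−z̄)² = 73.5556
r_3 = 38.2963 / 73.5556 = 0.521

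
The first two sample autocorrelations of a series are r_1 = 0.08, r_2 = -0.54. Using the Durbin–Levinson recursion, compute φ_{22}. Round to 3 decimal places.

-0.550

φ_{22} = (r_2 − r_1²) / (1 − r_1²)
r_1² = (0.08)² = 0.0064
Numerator = -0.54 − 0.0064 = -0.5464; denominator = 1 − 0.0064 = 0.9936
φ_{22} = -0.5464 / 0.9936 = -0.550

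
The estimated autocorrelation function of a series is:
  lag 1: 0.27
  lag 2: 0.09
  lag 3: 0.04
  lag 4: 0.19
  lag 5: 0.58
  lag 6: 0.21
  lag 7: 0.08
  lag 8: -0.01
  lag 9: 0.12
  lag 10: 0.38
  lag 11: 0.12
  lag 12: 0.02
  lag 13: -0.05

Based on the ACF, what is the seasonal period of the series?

The largest autocorrelation is r_5 = 0.58, with a weaker echo at lag 10 (0.38); the remaining lags stay at or below 0.27. The elevated value at lag 1 (0.27), dropping to 0.09 at lag 2, reflects decaying short-term dependence rather than seasonality.
The dominant spike at lag 5 indicates a seasonal period of 5.

5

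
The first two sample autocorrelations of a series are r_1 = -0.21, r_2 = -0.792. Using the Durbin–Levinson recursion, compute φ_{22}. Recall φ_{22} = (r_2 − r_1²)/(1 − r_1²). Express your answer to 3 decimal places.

-0.875

φ_{22} = (r_2 − r_1²) / (1 − r_1²)
r_1² = (-0.21)² = 0.0441
Numerator = -0.792 − 0.0441 = -0.8361; denominator = 1 − 0.0441 = 0.9559
φ_{22} = -0.8361 / 0.9559 = -0.875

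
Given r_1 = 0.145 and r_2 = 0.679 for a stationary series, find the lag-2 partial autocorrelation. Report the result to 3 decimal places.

0.672

φ_{22} = (r_2 − r_1²) / (1 − r_1²)
r_1² = (0.145)² = 0.021025
Numerator = 0.679 − 0.0210 = 0.6580; denominator = 1 − 0.0210 = 0.9790
φ_{22} = 0.6580 / 0.9790 = 0.672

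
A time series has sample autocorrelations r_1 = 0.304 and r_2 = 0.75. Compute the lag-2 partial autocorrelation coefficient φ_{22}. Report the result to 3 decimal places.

φ_{22} = (r_2 − r_1²) / (1 − r_1²)
r_1² = (0.304)² = 0.092416
Numerator = 0.75 − 0.0924 = 0.6576; denominator = 1 − 0.0924 = 0.9076
φ_{22} = 0.6576 / 0.9076 = 0.725

0.725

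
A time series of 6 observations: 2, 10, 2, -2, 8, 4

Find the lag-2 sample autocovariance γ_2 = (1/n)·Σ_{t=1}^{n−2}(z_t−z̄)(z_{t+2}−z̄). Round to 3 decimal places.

-6.667

Mean z̄ = (2 + 10 + 2 − 2 + 8 + 4)/6 = 4.0000
Deviations: -2.0000, 6.0000, -2.0000, -6.0000, 4.0000, 0.0000
Σ_{t=1}^{4}(z_t−z̄)(z_{t+2}−z̄) = -40.0000
γ_2 = -40.0000 / 6 = -6.667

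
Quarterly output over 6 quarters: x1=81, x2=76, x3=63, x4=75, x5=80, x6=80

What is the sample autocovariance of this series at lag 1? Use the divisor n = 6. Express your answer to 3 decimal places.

3.884

Mean x̄ = (81 + 76 + 63 + 75 + 80 + 80)/6 = 75.8333
Σ_{t=1}^{5}(x_t−x̄)(x_{t+1}−x̄) = 23.3056
γ_1 = 23.3056 / 6 = 3.884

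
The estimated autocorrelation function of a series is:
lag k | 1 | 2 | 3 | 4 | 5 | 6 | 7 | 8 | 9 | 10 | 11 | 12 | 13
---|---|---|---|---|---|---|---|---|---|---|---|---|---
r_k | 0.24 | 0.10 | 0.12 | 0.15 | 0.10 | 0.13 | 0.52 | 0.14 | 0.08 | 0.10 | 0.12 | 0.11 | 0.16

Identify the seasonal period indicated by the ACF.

The largest autocorrelation is r_7 = 0.52; the remaining lags stay at or below 0.24. The elevated value at lag 1 (0.24), dropping to 0.10 at lag 2, reflects decaying short-term dependence rather than seasonality.
The dominant spike at lag 7 indicates a seasonal period of 7.

7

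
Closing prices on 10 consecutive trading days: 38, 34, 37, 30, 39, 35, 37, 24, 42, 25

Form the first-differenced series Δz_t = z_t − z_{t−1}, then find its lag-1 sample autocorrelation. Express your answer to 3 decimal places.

-0.742

First differences Δz: -4, 3, -7, 9, -4, 2, -13, 18, -17
Mean of differences = -1.4444
Numerator Σ(Δz_t−Δz̄)(Δz_{t+1}−Δz̄) = -696.5309
Denominator Σ(Δz_t−Δz̄)² = 938.2222
r_1(Δz) = -696.5309 / 938.2222 = -0.742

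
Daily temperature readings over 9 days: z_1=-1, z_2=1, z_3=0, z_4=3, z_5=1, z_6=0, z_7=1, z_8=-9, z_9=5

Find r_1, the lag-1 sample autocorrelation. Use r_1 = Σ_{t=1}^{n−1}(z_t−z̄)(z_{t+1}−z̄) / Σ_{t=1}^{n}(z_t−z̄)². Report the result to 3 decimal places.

Mean z̄ = (-1 + 1 + 0 + 3 + 1 + 0 + 1 − 9 + 5)/9 = 0.1111
Numerator Σ_{t=1}^{8}(z_t−z̄)(z_{t+1}−z̄) = -51.6790
Denominator Σ(z_t−z̄)² = 118.8889
r_1 = -51.6790 / 118.8889 = -0.435

-0.435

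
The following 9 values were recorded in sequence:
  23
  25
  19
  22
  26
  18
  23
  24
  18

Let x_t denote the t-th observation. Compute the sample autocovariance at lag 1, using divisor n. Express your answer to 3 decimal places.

Mean x̄ = (23 + 25 + 19 + 22 + 26 + 18 + 23 + 24 + 18)/9 = 22.0000
Σ_{t=1}^{8}(x_t−x̄)(x_{t+1}−x̄) = -32.0000
γ_1 = -32.0000 / 9 = -3.556

-3.556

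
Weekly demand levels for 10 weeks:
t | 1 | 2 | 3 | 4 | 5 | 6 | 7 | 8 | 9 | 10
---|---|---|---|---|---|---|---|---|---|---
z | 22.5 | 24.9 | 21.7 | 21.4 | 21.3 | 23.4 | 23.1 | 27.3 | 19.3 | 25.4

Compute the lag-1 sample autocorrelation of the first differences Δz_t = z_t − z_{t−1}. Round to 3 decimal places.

-0.646

First differences Δz: 2.4, -3.2, -0.3, -0.1, 2.1, -0.3, 4.2, -8.0, 6.1
Mean of differences = 0.3222
Numerator Σ(Δz_t−Δz̄)(Δz_{t+1}−Δz̄) = -89.4894
Denominator Σ(Δz_t−Δz̄)² = 138.5156
r_1(Δz) = -89.4894 / 138.5156 = -0.646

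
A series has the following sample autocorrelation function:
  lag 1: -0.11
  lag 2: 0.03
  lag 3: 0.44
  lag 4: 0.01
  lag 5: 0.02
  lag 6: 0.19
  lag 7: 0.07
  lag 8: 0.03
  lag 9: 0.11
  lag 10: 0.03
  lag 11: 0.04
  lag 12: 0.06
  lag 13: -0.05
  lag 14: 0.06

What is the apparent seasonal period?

The largest autocorrelation is r_3 = 0.44, with a weaker echo at lag 6 (0.19); the remaining lags stay at or below 0.11.
The dominant spike at lag 3 indicates a seasonal period of 3.

3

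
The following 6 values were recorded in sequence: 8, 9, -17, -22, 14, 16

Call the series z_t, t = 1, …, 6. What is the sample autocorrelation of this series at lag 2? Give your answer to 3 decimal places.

-0.644

Mean z̄ = (8 + 9 − 17 − 22 + 14 + 16)/6 = 1.3333
Deviations from mean: 6.6667, 7.6667, -18.3333, -23.3333, 12.6667, 14.6667
Σ(z_t−z̄)(z_{t+2}−z̄) = (-122.2222) + (-178.8889) + (-232.2222) + (-342.2222) = -875.5556
Denominator Σ(z_t−z̄)² = 1359.3333
r_2 = -875.5556 / 1359.3333 = -0.644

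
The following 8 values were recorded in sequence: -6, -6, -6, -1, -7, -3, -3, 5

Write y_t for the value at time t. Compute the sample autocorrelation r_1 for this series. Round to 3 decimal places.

Mean ȳ = (-6 − 6 − 6 − 1 − 7 − 3 − 3 + 5)/8 = -3.3750
Deviations from mean: -2.6250, -2.6250, -2.6250, 2.3750, -3.6250, 0.3750, 0.3750, 8.3750
Σ(y_t−ȳ)(y_{t+1}−ȳ) = (6.8906) + (6.8906) + (-6.2344) + (-8.6094) + (-1.3594) + (0.1406) + (3.1406) = 0.8594
Denominator Σ(y_t−ȳ)² = 109.8750
r_1 = 0.8594 / 109.8750 = 0.008

0.008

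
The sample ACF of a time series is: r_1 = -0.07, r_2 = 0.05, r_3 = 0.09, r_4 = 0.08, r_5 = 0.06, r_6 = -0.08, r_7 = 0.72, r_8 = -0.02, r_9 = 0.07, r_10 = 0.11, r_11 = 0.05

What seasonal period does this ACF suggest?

The largest autocorrelation is r_7 = 0.72; the remaining lags stay at or below 0.11.
The dominant spike at lag 7 indicates a seasonal period of 7.

7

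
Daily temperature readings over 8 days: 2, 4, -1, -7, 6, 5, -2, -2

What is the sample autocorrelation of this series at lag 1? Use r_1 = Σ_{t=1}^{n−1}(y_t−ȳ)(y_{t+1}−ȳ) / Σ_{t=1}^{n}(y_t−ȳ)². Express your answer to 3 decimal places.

Mean ȳ = (2 + 4 − 1 − 7 + 6 + 5 − 2 − 2)/8 = 0.6250
Deviations from mean: 1.3750, 3.3750, -1.6250, -7.6250, 5.3750, 4.3750, -2.6250, -2.6250
Σ(y_t−ȳ)(y_{t+1}−ȳ) = (4.6406) + (-5.4844) + (12.3906) + (-40.9844) + (23.5156) + (-11.4844) + (6.8906) = -10.5156
Denominator Σ(y_t−ȳ)² = 135.8750
r_1 = -10.5156 / 135.8750 = -0.077

-0.077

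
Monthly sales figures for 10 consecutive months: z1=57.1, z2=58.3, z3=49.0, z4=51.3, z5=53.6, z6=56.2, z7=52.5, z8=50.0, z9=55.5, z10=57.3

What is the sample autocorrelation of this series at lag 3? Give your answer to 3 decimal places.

-0.175

Mean z̄ = (57.1 + 58.3 + 49.0 + 51.3 + 53.6 + 56.2 + 52.5 + 50.0 + 55.5 + 57.3)/10 = 54.0800
Numerator Σ_{t=1}^{7}(z_t−z̄)(z_{t+3}−z̄) = -16.9172
Denominator Σ(z_t−z̄)² = 96.7160
r_3 = -16.9172 / 96.7160 = -0.175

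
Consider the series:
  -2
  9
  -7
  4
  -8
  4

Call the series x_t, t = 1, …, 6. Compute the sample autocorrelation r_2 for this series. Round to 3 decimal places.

0.530

Mean x̄ = (-2 + 9 − 7 + 4 − 8 + 4)/6 = 0.0000
Deviations from mean: -2.0000, 9.0000, -7.0000, 4.0000, -8.0000, 4.0000
Σ(x_t−x̄)(x_{t+2}−x̄) = (14.0000) + (36.0000) + (56.0000) + (16.0000) = 122.0000
Denominator Σ(x_t−x̄)² = 230.0000
r_2 = 122.0000 / 230.0000 = 0.530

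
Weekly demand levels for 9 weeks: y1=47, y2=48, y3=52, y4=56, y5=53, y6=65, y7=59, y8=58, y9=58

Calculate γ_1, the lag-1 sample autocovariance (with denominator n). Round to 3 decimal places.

Mean ȳ = (47 + 48 + 52 + 56 + 53 + 65 + 59 + 58 + 58)/9 = 55.1111
Σ_{t=1}^{8}(y_t−ȳ)(y_{t+1}−ȳ) = 112.3210
γ_1 = 112.3210 / 9 = 12.480

12.480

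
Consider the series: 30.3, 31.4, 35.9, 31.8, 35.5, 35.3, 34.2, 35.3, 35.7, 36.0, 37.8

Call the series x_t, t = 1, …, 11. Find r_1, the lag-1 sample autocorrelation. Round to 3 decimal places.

0.192

Mean x̄ = (30.3 + 31.4 + 35.9 + 31.8 + 35.5 + 35.3 + 34.2 + 35.3 + 35.7 + 36.0 + 37.8)/11 = 34.4727
Numerator Σ_{t=1}^{10}(x_t−x̄)(x_{t+1}−x̄) = 10.2456
Denominator Σ(x_t−x̄)² = 53.4418
r_1 = 10.2456 / 53.4418 = 0.192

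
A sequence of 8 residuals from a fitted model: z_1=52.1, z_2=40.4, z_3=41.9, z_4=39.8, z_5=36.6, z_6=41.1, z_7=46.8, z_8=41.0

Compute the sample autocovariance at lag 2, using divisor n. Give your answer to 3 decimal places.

-2.055

Mean z̄ = (52.1 + 40.4 + 41.9 + 39.8 + 36.6 + 41.1 + 46.8 + 41.0)/8 = 42.4625
Deviations: 9.6375, -2.0625, -0.5625, -2.6625, -5.8625, -1.3625, 4.3375, -1.4625
Σ_{t=1}^{6}(z_t−z̄)(z_{t+2}−z̄) = -16.4403
γ_2 = -16.4403 / 8 = -2.055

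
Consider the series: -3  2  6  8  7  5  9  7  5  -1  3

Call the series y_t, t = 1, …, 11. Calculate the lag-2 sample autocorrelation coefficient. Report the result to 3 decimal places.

Mean ȳ = (-3 + 2 + 6 + 8 + 7 + 5 + 9 + 7 + 5 − 1 + 3)/11 = 4.3636
Numerator Σ_{t=1}^{9}(y_t−ȳ)(y_{t+2}−ȳ) = -12.1736
Denominator Σ(y_t−ȳ)² = 142.5455
r_2 = -12.1736 / 142.5455 = -0.085

-0.085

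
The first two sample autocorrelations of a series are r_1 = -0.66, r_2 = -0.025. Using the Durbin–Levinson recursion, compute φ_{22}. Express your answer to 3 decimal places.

φ_{22} = (r_2 − r_1²) / (1 − r_1²)
r_1² = (-0.66)² = 0.4356
Numerator = -0.025 − 0.4356 = -0.4606; denominator = 1 − 0.4356 = 0.5644
φ_{22} = -0.4606 / 0.5644 = -0.816

-0.816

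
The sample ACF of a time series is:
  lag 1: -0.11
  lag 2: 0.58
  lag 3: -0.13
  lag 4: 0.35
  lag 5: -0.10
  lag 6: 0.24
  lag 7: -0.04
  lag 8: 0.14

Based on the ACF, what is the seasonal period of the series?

The largest autocorrelation is r_2 = 0.58, with weaker echoes at lags 4 (0.35) and 6 (0.24); the remaining lags stay at or below 0.14.
The dominant spike at lag 2 indicates a seasonal period of 2.

2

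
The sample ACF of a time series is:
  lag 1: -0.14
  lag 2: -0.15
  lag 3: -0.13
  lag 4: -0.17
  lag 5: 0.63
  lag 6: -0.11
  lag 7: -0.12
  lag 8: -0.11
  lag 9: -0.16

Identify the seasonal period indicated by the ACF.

The largest autocorrelation is r_5 = 0.63; the remaining lags stay at or below -0.11.
The dominant spike at lag 5 indicates a seasonal period of 5.

5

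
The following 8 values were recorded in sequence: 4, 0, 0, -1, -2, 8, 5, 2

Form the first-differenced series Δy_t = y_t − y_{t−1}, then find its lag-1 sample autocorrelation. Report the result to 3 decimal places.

-0.212

First differences Δy: -4, 0, -1, -1, 10, -3, -3
Mean of differences = -0.2857
Numerator Σ(Δy_t−Δȳ)(Δy_{t+1}−Δȳ) = -28.6531
Denominator Σ(Δy_t−Δȳ)² = 135.4286
r_1(Δy) = -28.6531 / 135.4286 = -0.212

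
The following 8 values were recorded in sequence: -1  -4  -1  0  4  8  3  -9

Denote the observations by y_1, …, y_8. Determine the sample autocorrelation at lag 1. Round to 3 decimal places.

Mean ȳ = (-1 − 4 − 1 + 0 + 4 + 8 + 3 − 9)/8 = 0.0000
Deviations from mean: -1.0000, -4.0000, -1.0000, 0.0000, 4.0000, 8.0000, 3.0000, -9.0000
Σ(y_t−ȳ)(y_{t+1}−ȳ) = (4.0000) + (4.0000) + (0.0000) + (0.0000) + (32.0000) + (24.0000) + (-27.0000) = 37.0000
Denominator Σ(y_t−ȳ)² = 188.0000
r_1 = 37.0000 / 188.0000 = 0.197

0.197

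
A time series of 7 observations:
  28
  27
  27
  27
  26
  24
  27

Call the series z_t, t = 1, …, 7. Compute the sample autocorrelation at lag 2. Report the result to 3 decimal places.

-0.082

Mean z̄ = (28 + 27 + 27 + 27 + 26 + 24 + 27)/7 = 26.5714
Σ(z_t−z̄)(z_{t+2}−z̄) = (0.6122) + (0.1837) + (-0.2449) + (-1.1020) + (-0.2449) = -0.7959
Denominator Σ(z_t−z̄)² = 9.7143
r_2 = -0.7959 / 9.7143 = -0.082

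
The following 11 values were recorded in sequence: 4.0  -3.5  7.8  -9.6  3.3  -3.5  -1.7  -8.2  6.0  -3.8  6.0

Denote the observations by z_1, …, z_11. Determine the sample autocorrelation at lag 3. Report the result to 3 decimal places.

Mean z̄ = (4.0 − 3.5 + 7.8 − 9.6 + 3.3 − 3.5 − 1.7 − 8.2 + 6.0 − 3.8 + 6.0)/11 = -0.2909
Numerator Σ_{t=1}^{8}(z_t−z̄)(z_{t+3}−z̄) = -157.7148
Denominator Σ(z_t−z̄)² = 360.0291
r_3 = -157.7148 / 360.0291 = -0.438

-0.438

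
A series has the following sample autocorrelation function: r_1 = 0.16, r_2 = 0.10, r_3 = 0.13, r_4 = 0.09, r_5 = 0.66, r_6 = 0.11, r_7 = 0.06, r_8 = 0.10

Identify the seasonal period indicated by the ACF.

The largest autocorrelation is r_5 = 0.66; the remaining lags stay at or below 0.16.
The dominant spike at lag 5 indicates a seasonal period of 5.

5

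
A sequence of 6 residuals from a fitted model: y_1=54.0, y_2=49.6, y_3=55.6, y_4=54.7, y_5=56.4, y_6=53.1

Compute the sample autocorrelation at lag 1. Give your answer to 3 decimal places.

-0.221

Mean ȳ = (54.0 + 49.6 + 55.6 + 54.7 + 56.4 + 53.1)/6 = 53.9000
Deviations from mean: 0.1000, -4.3000, 1.7000, 0.8000, 2.5000, -0.8000
Σ(y_t−ȳ)(y_{t+1}−ȳ) = (-0.4300) + (-7.3100) + (1.3600) + (2.0000) + (-2.0000) = -6.3800
Denominator Σ(y_t−ȳ)² = 28.9200
r_1 = -6.3800 / 28.9200 = -0.221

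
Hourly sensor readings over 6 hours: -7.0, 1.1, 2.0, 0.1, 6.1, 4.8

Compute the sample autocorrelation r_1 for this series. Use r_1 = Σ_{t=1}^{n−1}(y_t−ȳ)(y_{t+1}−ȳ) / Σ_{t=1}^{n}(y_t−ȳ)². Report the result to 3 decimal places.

0.115

Mean ȳ = (-7.0 + 1.1 + 2.0 + 0.1 + 6.1 + 4.8)/6 = 1.1833
Deviations from mean: -8.1833, -0.0833, 0.8167, -1.0833, 4.9167, 3.6167
Numerator Σ_{t=1}^{5}(y_t−ȳ)(y_{t+1}−ȳ) = 12.1847
Denominator Σ(y_t−ȳ)² = 106.0683
r_1 = 12.1847 / 106.0683 = 0.115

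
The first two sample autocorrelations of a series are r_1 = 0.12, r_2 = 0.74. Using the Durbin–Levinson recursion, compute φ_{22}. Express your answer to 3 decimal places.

φ_{22} = (r_2 − r_1²) / (1 − r_1²)
r_1² = (0.12)² = 0.0144
Numerator = 0.74 − 0.0144 = 0.7256; denominator = 1 − 0.0144 = 0.9856
φ_{22} = 0.7256 / 0.9856 = 0.736

0.736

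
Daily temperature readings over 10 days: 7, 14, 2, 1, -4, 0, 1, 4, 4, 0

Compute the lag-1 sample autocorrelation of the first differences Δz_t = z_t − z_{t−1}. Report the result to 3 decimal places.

First differences Δz: 7, -12, -1, -5, 4, 1, 3, 0, -4
Mean of differences = -0.7778
Numerator Σ(Δz_t−Δz̄)(Δz_{t+1}−Δz̄) = -88.3827
Denominator Σ(Δz_t−Δz̄)² = 255.5556
r_1(Δz) = -88.3827 / 255.5556 = -0.346

-0.346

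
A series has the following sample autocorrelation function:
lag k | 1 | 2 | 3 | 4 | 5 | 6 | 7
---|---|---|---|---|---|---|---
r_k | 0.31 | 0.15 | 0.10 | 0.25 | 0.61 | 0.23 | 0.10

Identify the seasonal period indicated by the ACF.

5

The largest autocorrelation is r_5 = 0.61; the remaining lags stay at or below 0.31. The elevated value at lag 1 (0.31), dropping to 0.15 at lag 2, reflects decaying short-term dependence rather than seasonality.
The dominant spike at lag 5 indicates a seasonal period of 5.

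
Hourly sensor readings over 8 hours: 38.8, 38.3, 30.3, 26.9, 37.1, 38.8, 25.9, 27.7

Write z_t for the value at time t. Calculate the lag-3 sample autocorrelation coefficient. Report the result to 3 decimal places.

Mean z̄ = (38.8 + 38.3 + 30.3 + 26.9 + 37.1 + 38.8 + 25.9 + 27.7)/8 = 32.9750
Deviations from mean: 5.8250, 5.3250, -2.6750, -6.0750, 4.1250, 5.8250, -7.0750, -5.2750
Numerator Σ_{t=1}^{5}(z_t−z̄)(z_{t+3}−z̄) = -7.7819
Denominator Σ(z_t−z̄)² = 235.1750
r_3 = -7.7819 / 235.1750 = -0.033

-0.033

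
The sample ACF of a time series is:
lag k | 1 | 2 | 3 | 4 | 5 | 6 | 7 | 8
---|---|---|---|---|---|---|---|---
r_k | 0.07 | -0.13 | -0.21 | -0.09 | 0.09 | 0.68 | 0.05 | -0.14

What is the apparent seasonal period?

6

The largest autocorrelation is r_6 = 0.68; the remaining lags stay at or below 0.09.
The dominant spike at lag 6 indicates a seasonal period of 6.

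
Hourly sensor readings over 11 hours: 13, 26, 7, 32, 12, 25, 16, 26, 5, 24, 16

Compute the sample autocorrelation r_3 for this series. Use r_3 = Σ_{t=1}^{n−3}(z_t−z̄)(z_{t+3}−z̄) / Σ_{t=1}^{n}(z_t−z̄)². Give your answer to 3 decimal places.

Mean z̄ = (13 + 26 + 7 + 32 + 12 + 25 + 16 + 26 + 5 + 24 + 16)/11 = 18.3636
Numerator Σ_{t=1}^{8}(z_t−z̄)(z_{t+3}−z̄) = -398.0331
Denominator Σ(z_t−z̄)² = 766.5455
r_3 = -398.0331 / 766.5455 = -0.519

-0.519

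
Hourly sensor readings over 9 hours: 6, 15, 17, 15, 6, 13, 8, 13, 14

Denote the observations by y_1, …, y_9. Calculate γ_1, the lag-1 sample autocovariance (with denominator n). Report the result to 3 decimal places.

Mean ȳ = (6 + 15 + 17 + 15 + 6 + 13 + 8 + 13 + 14)/9 = 11.8889
Σ_{t=1}^{8}(y_t−ȳ)(y_{t+1}−ȳ) = -17.6790
γ_1 = -17.6790 / 9 = -1.964

-1.964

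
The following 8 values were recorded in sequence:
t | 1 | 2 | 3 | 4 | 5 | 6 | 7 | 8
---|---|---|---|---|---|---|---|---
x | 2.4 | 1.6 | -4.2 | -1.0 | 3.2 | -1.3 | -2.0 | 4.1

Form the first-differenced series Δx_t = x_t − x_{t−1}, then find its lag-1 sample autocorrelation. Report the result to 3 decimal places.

First differences Δx: -0.8, -5.8, 3.2, 4.2, -4.5, -0.7, 6.1
Mean of differences = 0.2429
Numerator Σ(Δx_t−Δx̄)(Δx_{t+1}−Δx̄) = -19.6847
Denominator Σ(Δx_t−Δx̄)² = 119.6971
r_1(Δx) = -19.6847 / 119.6971 = -0.164

-0.164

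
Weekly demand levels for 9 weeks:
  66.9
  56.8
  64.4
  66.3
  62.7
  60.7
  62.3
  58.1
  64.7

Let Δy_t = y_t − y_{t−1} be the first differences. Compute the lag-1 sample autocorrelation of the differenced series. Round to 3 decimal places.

First differences Δy: -10.1, 7.6, 1.9, -3.6, -2.0, 1.6, -4.2, 6.6
Mean of differences = -0.2750
Numerator Σ(Δy_t−Δȳ)(Δy_{t+1}−Δȳ) = -99.3181
Denominator Σ(Δy_t−Δȳ)² = 243.4950
r_1(Δy) = -99.3181 / 243.4950 = -0.408

-0.408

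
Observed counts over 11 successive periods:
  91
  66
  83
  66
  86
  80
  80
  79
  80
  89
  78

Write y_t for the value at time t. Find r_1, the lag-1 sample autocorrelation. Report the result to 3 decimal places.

Mean ȳ = (91 + 66 + 83 + 66 + 86 + 80 + 80 + 79 + 80 + 89 + 78)/11 = 79.8182
Numerator Σ_{t=1}^{10}(y_t−ȳ)(y_{t+1}−ȳ) = -342.0331
Denominator Σ(y_t−ȳ)² = 643.6364
r_1 = -342.0331 / 643.6364 = -0.531

-0.531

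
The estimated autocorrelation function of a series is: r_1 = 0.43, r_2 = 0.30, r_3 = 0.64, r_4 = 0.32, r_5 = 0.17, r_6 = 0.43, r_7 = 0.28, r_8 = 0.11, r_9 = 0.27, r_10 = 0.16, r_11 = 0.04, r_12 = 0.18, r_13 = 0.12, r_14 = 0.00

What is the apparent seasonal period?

The largest autocorrelation is r_3 = 0.64; the remaining lags stay at or below 0.43. The elevated value at lag 1 (0.43), dropping to 0.30 at lag 2, reflects decaying short-term dependence rather than seasonality.
The dominant spike at lag 3 indicates a seasonal period of 3.

3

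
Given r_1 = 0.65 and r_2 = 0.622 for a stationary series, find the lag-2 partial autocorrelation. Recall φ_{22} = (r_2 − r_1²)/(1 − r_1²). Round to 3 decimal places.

φ_{22} = (r_2 − r_1²) / (1 − r_1²)
r_1² = (0.65)² = 0.4225
Numerator = 0.622 − 0.4225 = 0.1995; denominator = 1 − 0.4225 = 0.5775
φ_{22} = 0.1995 / 0.5775 = 0.345

0.345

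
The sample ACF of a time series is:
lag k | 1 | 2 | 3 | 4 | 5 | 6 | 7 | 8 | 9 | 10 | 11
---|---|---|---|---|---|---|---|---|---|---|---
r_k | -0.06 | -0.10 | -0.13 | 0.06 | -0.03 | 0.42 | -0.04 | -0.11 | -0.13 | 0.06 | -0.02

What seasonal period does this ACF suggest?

6

The largest autocorrelation is r_6 = 0.42; the remaining lags stay at or below 0.06.
The dominant spike at lag 6 indicates a seasonal period of 6.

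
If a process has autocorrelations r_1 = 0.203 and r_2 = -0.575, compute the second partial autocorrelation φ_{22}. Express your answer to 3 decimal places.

φ_{22} = (r_2 − r_1²) / (1 − r_1²)
r_1² = (0.203)² = 0.041209
Numerator = -0.575 − 0.0412 = -0.6162; denominator = 1 − 0.0412 = 0.9588
φ_{22} = -0.6162 / 0.9588 = -0.643

-0.643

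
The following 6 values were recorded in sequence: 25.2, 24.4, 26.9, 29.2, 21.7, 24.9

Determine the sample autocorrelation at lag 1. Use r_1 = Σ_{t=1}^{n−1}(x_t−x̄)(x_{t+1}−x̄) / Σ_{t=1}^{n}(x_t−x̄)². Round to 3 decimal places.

-0.246

Mean x̄ = (25.2 + 24.4 + 26.9 + 29.2 + 21.7 + 24.9)/6 = 25.3833
Numerator Σ_{t=1}^{5}(x_t−x̄)(x_{t+1}−x̄) = -7.8003
Denominator Σ(x_t−x̄)² = 31.6683
r_1 = -7.8003 / 31.6683 = -0.246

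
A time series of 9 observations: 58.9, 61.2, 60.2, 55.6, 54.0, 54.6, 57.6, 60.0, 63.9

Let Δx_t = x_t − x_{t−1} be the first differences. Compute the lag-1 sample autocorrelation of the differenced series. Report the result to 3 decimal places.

0.479

First differences Δx: 2.3, -1.0, -4.6, -1.6, 0.6, 3.0, 2.4, 3.9
Mean of differences = 0.6250
Numerator Σ(Δx_t−Δx̄)(Δx_{t+1}−Δx̄) = 27.4194
Denominator Σ(Δx_t−Δx̄)² = 57.2150
r_1(Δx) = 27.4194 / 57.2150 = 0.479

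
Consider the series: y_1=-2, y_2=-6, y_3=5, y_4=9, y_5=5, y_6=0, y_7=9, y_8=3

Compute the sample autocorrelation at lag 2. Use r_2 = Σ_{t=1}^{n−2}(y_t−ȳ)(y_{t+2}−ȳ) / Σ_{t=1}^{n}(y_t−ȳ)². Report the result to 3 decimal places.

Mean ȳ = (-2 − 6 + 5 + 9 + 5 + 0 + 9 + 3)/8 = 2.8750
Deviations from mean: -4.8750, -8.8750, 2.1250, 6.1250, 2.1250, -2.8750, 6.1250, 0.1250
Σ(y_t−ȳ)(y_{t+2}−ȳ) = (-10.3594) + (-54.3594) + (4.5156) + (-17.6094) + (13.0156) + (-0.3594) = -65.1563
Denominator Σ(y_t−ȳ)² = 194.8750
r_2 = -65.1563 / 194.8750 = -0.334

-0.334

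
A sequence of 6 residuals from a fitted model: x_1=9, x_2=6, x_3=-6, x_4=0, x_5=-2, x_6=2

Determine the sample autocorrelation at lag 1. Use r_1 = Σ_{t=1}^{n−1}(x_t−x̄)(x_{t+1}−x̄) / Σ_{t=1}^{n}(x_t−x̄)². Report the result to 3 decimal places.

Mean x̄ = (9 + 6 − 6 + 0 − 2 + 2)/6 = 1.5000
Σ(x_t−x̄)(x_{t+1}−x̄) = (33.7500) + (-33.7500) + (11.2500) + (5.2500) + (-1.7500) = 14.7500
Denominator Σ(x_t−x̄)² = 147.5000
r_1 = 14.7500 / 147.5000 = 0.100

0.100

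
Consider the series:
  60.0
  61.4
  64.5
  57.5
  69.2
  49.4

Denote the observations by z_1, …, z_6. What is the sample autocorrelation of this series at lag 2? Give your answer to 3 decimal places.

0.283

Mean z̄ = (60.0 + 61.4 + 64.5 + 57.5 + 69.2 + 49.4)/6 = 60.3333
Deviations from mean: -0.3333, 1.0667, 4.1667, -2.8333, 8.8667, -10.9333
Numerator Σ_{t=1}^{4}(z_t−z̄)(z_{t+2}−z̄) = 63.5111
Denominator Σ(z_t−z̄)² = 224.7933
r_2 = 63.5111 / 224.7933 = 0.283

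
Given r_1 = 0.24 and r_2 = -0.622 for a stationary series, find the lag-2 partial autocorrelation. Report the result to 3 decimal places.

-0.721

φ_{22} = (r_2 − r_1²) / (1 − r_1²)
r_1² = (0.24)² = 0.0576
Numerator = -0.622 − 0.0576 = -0.6796; denominator = 1 − 0.0576 = 0.9424
φ_{22} = -0.6796 / 0.9424 = -0.721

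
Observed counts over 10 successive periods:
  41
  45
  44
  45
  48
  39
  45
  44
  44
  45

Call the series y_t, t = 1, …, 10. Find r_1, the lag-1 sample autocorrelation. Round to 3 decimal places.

Mean ȳ = (41 + 45 + 44 + 45 + 48 + 39 + 45 + 44 + 44 + 45)/10 = 44.0000
Numerator Σ_{t=1}^{9}(y_t−ȳ)(y_{t+1}−ȳ) = -24.0000
Denominator Σ(y_t−ȳ)² = 54.0000
r_1 = -24.0000 / 54.0000 = -0.444

-0.444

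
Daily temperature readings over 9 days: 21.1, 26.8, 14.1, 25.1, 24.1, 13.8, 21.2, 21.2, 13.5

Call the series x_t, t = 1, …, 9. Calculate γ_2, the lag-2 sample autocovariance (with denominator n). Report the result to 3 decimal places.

Mean x̄ = (21.1 + 26.8 + 14.1 + 25.1 + 24.1 + 13.8 + 21.2 + 21.2 + 13.5)/9 = 20.1000
Σ_{t=1}^{7}(x_t−x̄)(x_{t+2}−x̄) = -37.7900
γ_2 = -37.7900 / 9 = -4.199

-4.199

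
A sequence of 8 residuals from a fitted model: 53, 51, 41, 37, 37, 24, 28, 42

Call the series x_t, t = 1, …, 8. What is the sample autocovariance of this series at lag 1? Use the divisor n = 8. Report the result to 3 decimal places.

Mean x̄ = (53 + 51 + 41 + 37 + 37 + 24 + 28 + 42)/8 = 39.1250
Σ_{t=1}^{7}(x_t−x̄)(x_{t+1}−x̄) = 355.9844
γ_1 = 355.9844 / 8 = 44.498

44.498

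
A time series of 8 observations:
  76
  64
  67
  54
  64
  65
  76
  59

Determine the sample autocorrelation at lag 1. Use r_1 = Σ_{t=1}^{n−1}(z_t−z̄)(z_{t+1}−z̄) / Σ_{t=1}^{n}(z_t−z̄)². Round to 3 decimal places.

-0.225

Mean z̄ = (76 + 64 + 67 + 54 + 64 + 65 + 76 + 59)/8 = 65.6250
Deviations from mean: 10.3750, -1.6250, 1.3750, -11.6250, -1.6250, -0.6250, 10.3750, -6.6250
Numerator Σ_{t=1}^{7}(z_t−z̄)(z_{t+1}−z̄) = -90.3906
Denominator Σ(z_t−z̄)² = 401.8750
r_1 = -90.3906 / 401.8750 = -0.225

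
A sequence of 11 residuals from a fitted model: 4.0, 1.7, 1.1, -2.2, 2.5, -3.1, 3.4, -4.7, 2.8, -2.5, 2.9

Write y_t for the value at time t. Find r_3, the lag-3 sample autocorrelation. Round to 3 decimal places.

-0.604

Mean ȳ = (4.0 + 1.7 + 1.1 − 2.2 + 2.5 − 3.1 + 3.4 − 4.7 + 2.8 − 2.5 + 2.9)/11 = 0.5364
Numerator Σ_{t=1}^{8}(y_t−ȳ)(y_{t+3}−ȳ) = -56.6640
Denominator Σ(y_t−ȳ)² = 93.7855
r_3 = -56.6640 / 93.7855 = -0.604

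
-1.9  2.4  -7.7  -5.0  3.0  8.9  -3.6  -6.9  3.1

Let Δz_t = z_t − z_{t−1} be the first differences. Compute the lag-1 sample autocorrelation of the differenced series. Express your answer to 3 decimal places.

First differences Δz: 4.3, -10.1, 2.7, 8.0, 5.9, -12.5, -3.3, 10.0
Mean of differences = 0.6250
Numerator Σ(Δz_t−Δz̄)(Δz_{t+1}−Δz̄) = -61.9781
Denominator Σ(Δz_t−Δz̄)² = 490.6150
r_1(Δz) = -61.9781 / 490.6150 = -0.126

-0.126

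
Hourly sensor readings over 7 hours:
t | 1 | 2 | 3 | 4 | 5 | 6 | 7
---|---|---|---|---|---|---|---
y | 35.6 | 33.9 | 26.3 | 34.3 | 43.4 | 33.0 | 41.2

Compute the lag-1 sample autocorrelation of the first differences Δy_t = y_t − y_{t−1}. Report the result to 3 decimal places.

-0.411

First differences Δy: -1.7, -7.6, 8.0, 9.1, -10.4, 8.2
Mean of differences = 0.9333
Numerator Σ(Δy_t−Δȳ)(Δy_{t+1}−Δȳ) = -155.0311
Denominator Σ(Δy_t−Δȳ)² = 377.6333
r_1(Δy) = -155.0311 / 377.6333 = -0.411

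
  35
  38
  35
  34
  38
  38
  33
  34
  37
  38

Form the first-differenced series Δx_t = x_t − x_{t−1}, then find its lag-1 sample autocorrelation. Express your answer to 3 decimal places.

-0.125

First differences Δx: 3, -3, -1, 4, 0, -5, 1, 3, 1
Mean of differences = 0.3333
Numerator Σ(Δx_t−Δx̄)(Δx_{t+1}−Δx̄) = -8.7778
Denominator Σ(Δx_t−Δx̄)² = 70.0000
r_1(Δx) = -8.7778 / 70.0000 = -0.125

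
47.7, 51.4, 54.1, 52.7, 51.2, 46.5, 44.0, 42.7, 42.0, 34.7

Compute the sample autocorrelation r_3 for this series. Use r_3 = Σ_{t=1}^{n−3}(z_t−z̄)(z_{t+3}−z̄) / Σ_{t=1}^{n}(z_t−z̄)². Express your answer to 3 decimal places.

Mean z̄ = (47.7 + 51.4 + 54.1 + 52.7 + 51.2 + 46.5 + 44.0 + 42.7 + 42.0 + 34.7)/10 = 46.7000
Numerator Σ_{t=1}^{7}(z_t−z̄)(z_{t+3}−z̄) = 24.8100
Denominator Σ(z_t−z̄)² = 323.5200
r_3 = 24.8100 / 323.5200 = 0.077

0.077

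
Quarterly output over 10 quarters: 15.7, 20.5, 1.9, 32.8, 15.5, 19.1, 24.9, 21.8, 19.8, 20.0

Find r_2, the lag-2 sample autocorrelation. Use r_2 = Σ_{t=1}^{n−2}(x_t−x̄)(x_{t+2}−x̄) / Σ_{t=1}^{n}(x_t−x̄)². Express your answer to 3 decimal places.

0.226

Mean x̄ = (15.7 + 20.5 + 1.9 + 32.8 + 15.5 + 19.1 + 24.9 + 21.8 + 19.8 + 20.0)/10 = 19.2000
Numerator Σ_{t=1}^{8}(x_t−x̄)(x_{t+2}−x̄) = 125.0300
Denominator Σ(x_t−x̄)² = 552.1400
r_2 = 125.0300 / 552.1400 = 0.226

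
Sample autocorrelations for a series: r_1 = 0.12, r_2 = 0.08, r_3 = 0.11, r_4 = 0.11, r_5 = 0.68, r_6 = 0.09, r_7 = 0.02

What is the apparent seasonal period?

The largest autocorrelation is r_5 = 0.68; the remaining lags stay at or below 0.12.
The dominant spike at lag 5 indicates a seasonal period of 5.

5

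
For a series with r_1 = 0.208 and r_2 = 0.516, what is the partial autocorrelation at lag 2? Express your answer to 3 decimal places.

φ_{22} = (r_2 − r_1²) / (1 − r_1²)
r_1² = (0.208)² = 0.043264
Numerator = 0.516 − 0.0433 = 0.4727; denominator = 1 − 0.0433 = 0.9567
φ_{22} = 0.4727 / 0.9567 = 0.494

0.494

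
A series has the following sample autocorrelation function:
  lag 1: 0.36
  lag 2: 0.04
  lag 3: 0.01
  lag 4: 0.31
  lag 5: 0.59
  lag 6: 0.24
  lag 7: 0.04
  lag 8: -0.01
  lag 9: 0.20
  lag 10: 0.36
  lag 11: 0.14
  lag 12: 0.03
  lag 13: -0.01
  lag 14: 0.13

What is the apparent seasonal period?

5

The largest autocorrelation is r_5 = 0.59; the remaining lags stay at or below 0.36. The elevated value at lag 1 (0.36), dropping to 0.04 at lag 2, reflects decaying short-term dependence rather than seasonality.
The dominant spike at lag 5 indicates a seasonal period of 5.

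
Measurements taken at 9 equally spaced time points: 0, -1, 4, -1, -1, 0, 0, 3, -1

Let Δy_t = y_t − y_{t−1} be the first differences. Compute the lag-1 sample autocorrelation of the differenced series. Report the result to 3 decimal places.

-0.540

First differences Δy: -1, 5, -5, 0, 1, 0, 3, -4
Mean of differences = -0.1250
Numerator Σ(Δy_t−Δȳ)(Δy_{t+1}−Δȳ) = -41.5156
Denominator Σ(Δy_t−Δȳ)² = 76.8750
r_1(Δy) = -41.5156 / 76.8750 = -0.540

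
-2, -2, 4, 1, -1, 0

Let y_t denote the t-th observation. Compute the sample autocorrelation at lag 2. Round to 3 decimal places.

Mean ȳ = (-2 − 2 + 4 + 1 − 1 + 0)/6 = 0.0000
Deviations from mean: -2.0000, -2.0000, 4.0000, 1.0000, -1.0000, 0.0000
Σ(y_t−ȳ)(y_{t+2}−ȳ) = (-8.0000) + (-2.0000) + (-4.0000) + (0.0000) = -14.0000
Denominator Σ(y_t−ȳ)² = 26.0000
r_2 = -14.0000 / 26.0000 = -0.538

-0.538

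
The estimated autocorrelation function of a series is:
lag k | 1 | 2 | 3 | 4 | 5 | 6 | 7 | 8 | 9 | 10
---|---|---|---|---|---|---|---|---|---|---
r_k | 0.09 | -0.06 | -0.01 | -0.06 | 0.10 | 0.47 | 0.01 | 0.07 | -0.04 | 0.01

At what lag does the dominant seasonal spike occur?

The largest autocorrelation is r_6 = 0.47; the remaining lags stay at or below 0.10.
The dominant spike at lag 6 indicates a seasonal period of 6.

6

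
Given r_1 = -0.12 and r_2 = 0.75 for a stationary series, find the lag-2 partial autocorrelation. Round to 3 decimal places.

φ_{22} = (r_2 − r_1²) / (1 − r_1²)
r_1² = (-0.12)² = 0.0144
Numerator = 0.75 − 0.0144 = 0.7356; denominator = 1 − 0.0144 = 0.9856
φ_{22} = 0.7356 / 0.9856 = 0.746

0.746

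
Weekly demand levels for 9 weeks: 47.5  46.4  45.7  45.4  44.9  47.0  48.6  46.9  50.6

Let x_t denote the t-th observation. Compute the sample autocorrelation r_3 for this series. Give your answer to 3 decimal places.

Mean x̄ = (47.5 + 46.4 + 45.7 + 45.4 + 44.9 + 47.0 + 48.6 + 46.9 + 50.6)/9 = 47.0000
Σ(x_t−x̄)(x_{t+3}−x̄) = (-0.8000) + (1.2600) + (0.0000) + (-2.5600) + (0.2100) + (0.0000) = -1.8900
Denominator Σ(x_t−x̄)² = 24.8000
r_3 = -1.8900 / 24.8000 = -0.076

-0.076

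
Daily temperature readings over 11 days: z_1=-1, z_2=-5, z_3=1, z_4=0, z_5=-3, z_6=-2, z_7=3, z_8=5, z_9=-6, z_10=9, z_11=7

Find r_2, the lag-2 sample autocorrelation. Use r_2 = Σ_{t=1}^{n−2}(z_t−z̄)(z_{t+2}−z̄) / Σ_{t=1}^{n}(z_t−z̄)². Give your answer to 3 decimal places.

-0.161

Mean z̄ = (-1 − 5 + 1 + 0 − 3 − 2 + 3 + 5 − 6 + 9 + 7)/11 = 0.7273
Numerator Σ_{t=1}^{9}(z_t−z̄)(z_{t+2}−z̄) = -37.6033
Denominator Σ(z_t−z̄)² = 234.1818
r_2 = -37.6033 / 234.1818 = -0.161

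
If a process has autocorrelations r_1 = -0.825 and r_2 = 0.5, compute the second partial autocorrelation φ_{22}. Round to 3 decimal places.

-0.566

φ_{22} = (r_2 − r_1²) / (1 − r_1²)
r_1² = (-0.825)² = 0.680625
Numerator = 0.5 − 0.6806 = -0.1806; denominator = 1 − 0.6806 = 0.3194
φ_{22} = -0.1806 / 0.3194 = -0.566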